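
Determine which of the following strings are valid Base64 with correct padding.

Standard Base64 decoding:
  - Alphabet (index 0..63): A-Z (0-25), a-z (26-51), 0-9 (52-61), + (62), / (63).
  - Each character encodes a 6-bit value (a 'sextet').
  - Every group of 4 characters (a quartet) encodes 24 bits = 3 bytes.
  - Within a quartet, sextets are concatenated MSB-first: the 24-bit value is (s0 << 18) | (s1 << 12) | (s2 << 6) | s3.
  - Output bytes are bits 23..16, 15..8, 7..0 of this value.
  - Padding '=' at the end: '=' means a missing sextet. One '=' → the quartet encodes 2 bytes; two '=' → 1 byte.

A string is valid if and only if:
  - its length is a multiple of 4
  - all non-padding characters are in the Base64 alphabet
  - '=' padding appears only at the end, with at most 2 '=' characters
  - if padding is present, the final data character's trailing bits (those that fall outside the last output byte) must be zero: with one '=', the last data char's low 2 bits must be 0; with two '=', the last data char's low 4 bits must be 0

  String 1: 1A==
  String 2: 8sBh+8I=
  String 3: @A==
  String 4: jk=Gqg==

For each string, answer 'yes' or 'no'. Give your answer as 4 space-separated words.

Answer: yes yes no no

Derivation:
String 1: '1A==' → valid
String 2: '8sBh+8I=' → valid
String 3: '@A==' → invalid (bad char(s): ['@'])
String 4: 'jk=Gqg==' → invalid (bad char(s): ['=']; '=' in middle)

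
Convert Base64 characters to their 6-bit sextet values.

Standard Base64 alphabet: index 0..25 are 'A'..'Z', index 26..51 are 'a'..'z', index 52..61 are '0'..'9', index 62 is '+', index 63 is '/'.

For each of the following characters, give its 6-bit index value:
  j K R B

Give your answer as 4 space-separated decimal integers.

'j': a..z range, 26 + ord('j') − ord('a') = 35
'K': A..Z range, ord('K') − ord('A') = 10
'R': A..Z range, ord('R') − ord('A') = 17
'B': A..Z range, ord('B') − ord('A') = 1

Answer: 35 10 17 1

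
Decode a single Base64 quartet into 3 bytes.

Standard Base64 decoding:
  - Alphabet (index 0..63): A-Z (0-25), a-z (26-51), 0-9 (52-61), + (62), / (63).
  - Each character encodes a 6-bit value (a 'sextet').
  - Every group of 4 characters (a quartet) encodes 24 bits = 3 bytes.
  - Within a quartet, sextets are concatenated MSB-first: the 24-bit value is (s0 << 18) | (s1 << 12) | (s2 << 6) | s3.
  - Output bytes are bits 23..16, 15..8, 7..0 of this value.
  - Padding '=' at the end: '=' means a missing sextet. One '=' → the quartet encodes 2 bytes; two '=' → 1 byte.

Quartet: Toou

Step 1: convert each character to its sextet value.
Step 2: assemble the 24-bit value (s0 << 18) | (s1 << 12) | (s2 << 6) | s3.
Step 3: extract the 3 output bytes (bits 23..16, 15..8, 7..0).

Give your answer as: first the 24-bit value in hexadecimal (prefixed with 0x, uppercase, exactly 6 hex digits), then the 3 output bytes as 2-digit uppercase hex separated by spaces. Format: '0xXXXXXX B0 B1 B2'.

Sextets: T=19, o=40, o=40, u=46
24-bit: (19<<18) | (40<<12) | (40<<6) | 46
      = 0x4C0000 | 0x028000 | 0x000A00 | 0x00002E
      = 0x4E8A2E
Bytes: (v>>16)&0xFF=4E, (v>>8)&0xFF=8A, v&0xFF=2E

Answer: 0x4E8A2E 4E 8A 2E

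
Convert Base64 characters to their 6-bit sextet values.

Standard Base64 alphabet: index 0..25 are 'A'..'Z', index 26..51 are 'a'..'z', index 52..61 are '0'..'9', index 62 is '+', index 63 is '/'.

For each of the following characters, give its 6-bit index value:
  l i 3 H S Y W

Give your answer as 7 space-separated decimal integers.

'l': a..z range, 26 + ord('l') − ord('a') = 37
'i': a..z range, 26 + ord('i') − ord('a') = 34
'3': 0..9 range, 52 + ord('3') − ord('0') = 55
'H': A..Z range, ord('H') − ord('A') = 7
'S': A..Z range, ord('S') − ord('A') = 18
'Y': A..Z range, ord('Y') − ord('A') = 24
'W': A..Z range, ord('W') − ord('A') = 22

Answer: 37 34 55 7 18 24 22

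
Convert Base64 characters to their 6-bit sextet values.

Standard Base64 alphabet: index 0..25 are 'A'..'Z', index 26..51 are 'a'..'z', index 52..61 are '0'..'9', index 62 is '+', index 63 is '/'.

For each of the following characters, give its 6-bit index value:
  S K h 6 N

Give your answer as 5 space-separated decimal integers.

'S': A..Z range, ord('S') − ord('A') = 18
'K': A..Z range, ord('K') − ord('A') = 10
'h': a..z range, 26 + ord('h') − ord('a') = 33
'6': 0..9 range, 52 + ord('6') − ord('0') = 58
'N': A..Z range, ord('N') − ord('A') = 13

Answer: 18 10 33 58 13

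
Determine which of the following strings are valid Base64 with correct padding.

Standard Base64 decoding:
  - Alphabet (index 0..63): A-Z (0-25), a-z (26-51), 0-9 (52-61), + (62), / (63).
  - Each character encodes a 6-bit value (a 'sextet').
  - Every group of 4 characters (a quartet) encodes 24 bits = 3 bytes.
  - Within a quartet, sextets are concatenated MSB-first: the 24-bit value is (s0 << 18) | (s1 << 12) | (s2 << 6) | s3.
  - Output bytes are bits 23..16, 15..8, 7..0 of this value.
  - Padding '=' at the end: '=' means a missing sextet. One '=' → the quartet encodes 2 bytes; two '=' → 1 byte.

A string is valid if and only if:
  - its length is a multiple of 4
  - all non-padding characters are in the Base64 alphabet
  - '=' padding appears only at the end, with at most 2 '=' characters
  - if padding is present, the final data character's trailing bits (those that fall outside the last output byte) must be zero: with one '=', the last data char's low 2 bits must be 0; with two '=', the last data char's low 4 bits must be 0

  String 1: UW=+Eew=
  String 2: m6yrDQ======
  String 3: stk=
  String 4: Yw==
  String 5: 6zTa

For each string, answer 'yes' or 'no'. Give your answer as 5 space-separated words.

Answer: no no yes yes yes

Derivation:
String 1: 'UW=+Eew=' → invalid (bad char(s): ['=']; '=' in middle)
String 2: 'm6yrDQ======' → invalid (6 pad chars (max 2))
String 3: 'stk=' → valid
String 4: 'Yw==' → valid
String 5: '6zTa' → valid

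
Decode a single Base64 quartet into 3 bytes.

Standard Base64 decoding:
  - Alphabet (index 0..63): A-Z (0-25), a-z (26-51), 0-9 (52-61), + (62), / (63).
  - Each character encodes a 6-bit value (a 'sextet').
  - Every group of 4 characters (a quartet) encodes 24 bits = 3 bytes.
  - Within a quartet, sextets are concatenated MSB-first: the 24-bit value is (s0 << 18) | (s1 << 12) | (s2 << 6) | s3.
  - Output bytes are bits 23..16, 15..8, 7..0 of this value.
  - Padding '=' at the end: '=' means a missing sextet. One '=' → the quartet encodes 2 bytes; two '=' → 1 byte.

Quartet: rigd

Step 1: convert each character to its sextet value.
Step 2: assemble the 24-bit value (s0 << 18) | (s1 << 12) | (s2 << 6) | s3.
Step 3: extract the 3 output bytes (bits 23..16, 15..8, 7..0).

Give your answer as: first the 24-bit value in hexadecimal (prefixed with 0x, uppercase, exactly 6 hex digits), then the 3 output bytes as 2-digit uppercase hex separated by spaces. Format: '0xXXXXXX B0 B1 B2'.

Answer: 0xAE281D AE 28 1D

Derivation:
Sextets: r=43, i=34, g=32, d=29
24-bit: (43<<18) | (34<<12) | (32<<6) | 29
      = 0xAC0000 | 0x022000 | 0x000800 | 0x00001D
      = 0xAE281D
Bytes: (v>>16)&0xFF=AE, (v>>8)&0xFF=28, v&0xFF=1D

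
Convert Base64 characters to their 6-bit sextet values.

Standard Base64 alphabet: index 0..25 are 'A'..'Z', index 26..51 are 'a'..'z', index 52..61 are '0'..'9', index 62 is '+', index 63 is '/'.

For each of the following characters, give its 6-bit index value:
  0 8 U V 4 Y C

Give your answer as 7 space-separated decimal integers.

Answer: 52 60 20 21 56 24 2

Derivation:
'0': 0..9 range, 52 + ord('0') − ord('0') = 52
'8': 0..9 range, 52 + ord('8') − ord('0') = 60
'U': A..Z range, ord('U') − ord('A') = 20
'V': A..Z range, ord('V') − ord('A') = 21
'4': 0..9 range, 52 + ord('4') − ord('0') = 56
'Y': A..Z range, ord('Y') − ord('A') = 24
'C': A..Z range, ord('C') − ord('A') = 2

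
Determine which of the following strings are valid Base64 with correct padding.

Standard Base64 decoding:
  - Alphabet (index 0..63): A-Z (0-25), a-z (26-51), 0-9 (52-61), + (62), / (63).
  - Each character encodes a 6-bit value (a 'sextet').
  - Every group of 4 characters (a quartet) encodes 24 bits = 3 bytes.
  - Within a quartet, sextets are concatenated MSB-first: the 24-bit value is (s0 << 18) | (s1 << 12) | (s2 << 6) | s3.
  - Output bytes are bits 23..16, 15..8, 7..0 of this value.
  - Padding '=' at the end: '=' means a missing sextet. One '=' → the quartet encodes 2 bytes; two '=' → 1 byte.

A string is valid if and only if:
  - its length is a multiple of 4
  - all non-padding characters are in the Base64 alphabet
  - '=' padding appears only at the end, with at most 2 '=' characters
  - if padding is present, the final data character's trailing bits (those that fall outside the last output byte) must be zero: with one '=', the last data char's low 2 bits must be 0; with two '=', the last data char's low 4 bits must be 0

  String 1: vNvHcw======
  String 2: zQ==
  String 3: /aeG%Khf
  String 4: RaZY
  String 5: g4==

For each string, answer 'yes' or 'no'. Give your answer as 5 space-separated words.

String 1: 'vNvHcw======' → invalid (6 pad chars (max 2))
String 2: 'zQ==' → valid
String 3: '/aeG%Khf' → invalid (bad char(s): ['%'])
String 4: 'RaZY' → valid
String 5: 'g4==' → invalid (bad trailing bits)

Answer: no yes no yes no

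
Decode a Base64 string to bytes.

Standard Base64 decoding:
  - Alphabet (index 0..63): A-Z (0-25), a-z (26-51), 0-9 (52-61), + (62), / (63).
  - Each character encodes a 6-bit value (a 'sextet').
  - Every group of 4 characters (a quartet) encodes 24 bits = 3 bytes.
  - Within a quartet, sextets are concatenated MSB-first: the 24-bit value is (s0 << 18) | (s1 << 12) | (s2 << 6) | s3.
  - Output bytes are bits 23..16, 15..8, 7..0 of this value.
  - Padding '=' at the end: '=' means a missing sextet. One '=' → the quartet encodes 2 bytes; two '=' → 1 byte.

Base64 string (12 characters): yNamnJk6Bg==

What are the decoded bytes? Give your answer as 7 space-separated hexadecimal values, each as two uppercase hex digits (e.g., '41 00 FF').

After char 0 ('y'=50): chars_in_quartet=1 acc=0x32 bytes_emitted=0
After char 1 ('N'=13): chars_in_quartet=2 acc=0xC8D bytes_emitted=0
After char 2 ('a'=26): chars_in_quartet=3 acc=0x3235A bytes_emitted=0
After char 3 ('m'=38): chars_in_quartet=4 acc=0xC8D6A6 -> emit C8 D6 A6, reset; bytes_emitted=3
After char 4 ('n'=39): chars_in_quartet=1 acc=0x27 bytes_emitted=3
After char 5 ('J'=9): chars_in_quartet=2 acc=0x9C9 bytes_emitted=3
After char 6 ('k'=36): chars_in_quartet=3 acc=0x27264 bytes_emitted=3
After char 7 ('6'=58): chars_in_quartet=4 acc=0x9C993A -> emit 9C 99 3A, reset; bytes_emitted=6
After char 8 ('B'=1): chars_in_quartet=1 acc=0x1 bytes_emitted=6
After char 9 ('g'=32): chars_in_quartet=2 acc=0x60 bytes_emitted=6
Padding '==': partial quartet acc=0x60 -> emit 06; bytes_emitted=7

Answer: C8 D6 A6 9C 99 3A 06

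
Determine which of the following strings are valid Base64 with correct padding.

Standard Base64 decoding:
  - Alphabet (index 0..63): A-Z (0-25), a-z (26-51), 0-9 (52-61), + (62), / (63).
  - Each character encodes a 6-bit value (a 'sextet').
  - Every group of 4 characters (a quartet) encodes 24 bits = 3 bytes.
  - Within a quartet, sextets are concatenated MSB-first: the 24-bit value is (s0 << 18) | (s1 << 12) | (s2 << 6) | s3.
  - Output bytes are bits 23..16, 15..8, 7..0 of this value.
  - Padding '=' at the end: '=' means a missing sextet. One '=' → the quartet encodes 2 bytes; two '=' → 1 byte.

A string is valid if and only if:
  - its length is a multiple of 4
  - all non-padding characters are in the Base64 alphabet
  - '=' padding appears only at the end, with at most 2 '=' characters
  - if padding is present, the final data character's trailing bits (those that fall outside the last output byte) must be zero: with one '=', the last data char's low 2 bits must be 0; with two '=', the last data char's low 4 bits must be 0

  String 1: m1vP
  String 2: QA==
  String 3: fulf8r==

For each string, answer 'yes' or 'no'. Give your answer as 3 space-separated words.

Answer: yes yes no

Derivation:
String 1: 'm1vP' → valid
String 2: 'QA==' → valid
String 3: 'fulf8r==' → invalid (bad trailing bits)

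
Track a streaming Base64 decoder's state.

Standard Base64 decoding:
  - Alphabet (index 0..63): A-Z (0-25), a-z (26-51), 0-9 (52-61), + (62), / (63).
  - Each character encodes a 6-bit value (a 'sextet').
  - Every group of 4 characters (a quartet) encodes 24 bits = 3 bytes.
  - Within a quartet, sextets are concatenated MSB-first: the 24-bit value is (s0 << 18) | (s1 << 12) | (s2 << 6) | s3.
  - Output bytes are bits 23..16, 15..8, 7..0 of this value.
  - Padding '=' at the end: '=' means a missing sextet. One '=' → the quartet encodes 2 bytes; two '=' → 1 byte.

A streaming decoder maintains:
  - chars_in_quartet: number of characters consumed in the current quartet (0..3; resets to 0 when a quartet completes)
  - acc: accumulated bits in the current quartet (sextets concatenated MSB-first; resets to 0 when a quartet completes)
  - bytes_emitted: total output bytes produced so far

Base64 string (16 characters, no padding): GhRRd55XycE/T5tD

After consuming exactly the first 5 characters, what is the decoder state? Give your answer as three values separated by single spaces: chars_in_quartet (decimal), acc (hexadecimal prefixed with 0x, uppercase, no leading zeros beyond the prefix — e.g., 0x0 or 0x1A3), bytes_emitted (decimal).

After char 0 ('G'=6): chars_in_quartet=1 acc=0x6 bytes_emitted=0
After char 1 ('h'=33): chars_in_quartet=2 acc=0x1A1 bytes_emitted=0
After char 2 ('R'=17): chars_in_quartet=3 acc=0x6851 bytes_emitted=0
After char 3 ('R'=17): chars_in_quartet=4 acc=0x1A1451 -> emit 1A 14 51, reset; bytes_emitted=3
After char 4 ('d'=29): chars_in_quartet=1 acc=0x1D bytes_emitted=3

Answer: 1 0x1D 3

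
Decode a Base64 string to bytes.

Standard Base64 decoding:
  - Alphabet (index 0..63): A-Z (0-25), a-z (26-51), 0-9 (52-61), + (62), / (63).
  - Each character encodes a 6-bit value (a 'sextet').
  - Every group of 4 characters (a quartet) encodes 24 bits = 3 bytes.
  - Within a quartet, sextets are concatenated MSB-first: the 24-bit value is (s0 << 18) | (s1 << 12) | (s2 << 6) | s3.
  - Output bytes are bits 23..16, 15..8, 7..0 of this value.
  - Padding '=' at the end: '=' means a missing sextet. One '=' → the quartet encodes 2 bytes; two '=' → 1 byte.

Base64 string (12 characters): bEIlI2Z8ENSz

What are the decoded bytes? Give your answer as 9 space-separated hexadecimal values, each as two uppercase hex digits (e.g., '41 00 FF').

Answer: 6C 42 25 23 66 7C 10 D4 B3

Derivation:
After char 0 ('b'=27): chars_in_quartet=1 acc=0x1B bytes_emitted=0
After char 1 ('E'=4): chars_in_quartet=2 acc=0x6C4 bytes_emitted=0
After char 2 ('I'=8): chars_in_quartet=3 acc=0x1B108 bytes_emitted=0
After char 3 ('l'=37): chars_in_quartet=4 acc=0x6C4225 -> emit 6C 42 25, reset; bytes_emitted=3
After char 4 ('I'=8): chars_in_quartet=1 acc=0x8 bytes_emitted=3
After char 5 ('2'=54): chars_in_quartet=2 acc=0x236 bytes_emitted=3
After char 6 ('Z'=25): chars_in_quartet=3 acc=0x8D99 bytes_emitted=3
After char 7 ('8'=60): chars_in_quartet=4 acc=0x23667C -> emit 23 66 7C, reset; bytes_emitted=6
After char 8 ('E'=4): chars_in_quartet=1 acc=0x4 bytes_emitted=6
After char 9 ('N'=13): chars_in_quartet=2 acc=0x10D bytes_emitted=6
After char 10 ('S'=18): chars_in_quartet=3 acc=0x4352 bytes_emitted=6
After char 11 ('z'=51): chars_in_quartet=4 acc=0x10D4B3 -> emit 10 D4 B3, reset; bytes_emitted=9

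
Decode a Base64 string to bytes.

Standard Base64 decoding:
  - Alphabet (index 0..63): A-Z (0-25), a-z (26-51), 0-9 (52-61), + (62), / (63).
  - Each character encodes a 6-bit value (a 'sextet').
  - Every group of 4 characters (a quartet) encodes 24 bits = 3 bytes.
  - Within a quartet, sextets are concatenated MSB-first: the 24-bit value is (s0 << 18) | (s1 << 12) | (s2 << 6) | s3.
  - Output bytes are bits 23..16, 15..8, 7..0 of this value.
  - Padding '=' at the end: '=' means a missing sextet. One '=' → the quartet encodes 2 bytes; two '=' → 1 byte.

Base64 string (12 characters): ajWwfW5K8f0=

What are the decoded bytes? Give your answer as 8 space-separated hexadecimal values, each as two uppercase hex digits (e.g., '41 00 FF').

Answer: 6A 35 B0 7D 6E 4A F1 FD

Derivation:
After char 0 ('a'=26): chars_in_quartet=1 acc=0x1A bytes_emitted=0
After char 1 ('j'=35): chars_in_quartet=2 acc=0x6A3 bytes_emitted=0
After char 2 ('W'=22): chars_in_quartet=3 acc=0x1A8D6 bytes_emitted=0
After char 3 ('w'=48): chars_in_quartet=4 acc=0x6A35B0 -> emit 6A 35 B0, reset; bytes_emitted=3
After char 4 ('f'=31): chars_in_quartet=1 acc=0x1F bytes_emitted=3
After char 5 ('W'=22): chars_in_quartet=2 acc=0x7D6 bytes_emitted=3
After char 6 ('5'=57): chars_in_quartet=3 acc=0x1F5B9 bytes_emitted=3
After char 7 ('K'=10): chars_in_quartet=4 acc=0x7D6E4A -> emit 7D 6E 4A, reset; bytes_emitted=6
After char 8 ('8'=60): chars_in_quartet=1 acc=0x3C bytes_emitted=6
After char 9 ('f'=31): chars_in_quartet=2 acc=0xF1F bytes_emitted=6
After char 10 ('0'=52): chars_in_quartet=3 acc=0x3C7F4 bytes_emitted=6
Padding '=': partial quartet acc=0x3C7F4 -> emit F1 FD; bytes_emitted=8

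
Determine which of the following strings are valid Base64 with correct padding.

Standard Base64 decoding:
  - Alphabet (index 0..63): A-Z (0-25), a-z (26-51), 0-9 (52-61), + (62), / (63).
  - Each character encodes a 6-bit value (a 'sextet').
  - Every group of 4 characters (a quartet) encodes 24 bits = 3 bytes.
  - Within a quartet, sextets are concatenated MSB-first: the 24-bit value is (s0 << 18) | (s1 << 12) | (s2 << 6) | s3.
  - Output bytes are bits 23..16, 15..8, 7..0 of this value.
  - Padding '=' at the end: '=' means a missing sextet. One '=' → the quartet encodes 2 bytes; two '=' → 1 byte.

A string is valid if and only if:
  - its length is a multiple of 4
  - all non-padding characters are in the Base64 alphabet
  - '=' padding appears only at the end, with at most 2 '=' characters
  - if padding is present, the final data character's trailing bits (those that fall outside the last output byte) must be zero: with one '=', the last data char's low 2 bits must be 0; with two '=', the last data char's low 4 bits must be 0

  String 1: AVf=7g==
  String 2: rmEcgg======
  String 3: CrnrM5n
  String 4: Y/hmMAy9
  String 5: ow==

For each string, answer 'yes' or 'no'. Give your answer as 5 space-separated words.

String 1: 'AVf=7g==' → invalid (bad char(s): ['=']; '=' in middle)
String 2: 'rmEcgg======' → invalid (6 pad chars (max 2))
String 3: 'CrnrM5n' → invalid (len=7 not mult of 4)
String 4: 'Y/hmMAy9' → valid
String 5: 'ow==' → valid

Answer: no no no yes yes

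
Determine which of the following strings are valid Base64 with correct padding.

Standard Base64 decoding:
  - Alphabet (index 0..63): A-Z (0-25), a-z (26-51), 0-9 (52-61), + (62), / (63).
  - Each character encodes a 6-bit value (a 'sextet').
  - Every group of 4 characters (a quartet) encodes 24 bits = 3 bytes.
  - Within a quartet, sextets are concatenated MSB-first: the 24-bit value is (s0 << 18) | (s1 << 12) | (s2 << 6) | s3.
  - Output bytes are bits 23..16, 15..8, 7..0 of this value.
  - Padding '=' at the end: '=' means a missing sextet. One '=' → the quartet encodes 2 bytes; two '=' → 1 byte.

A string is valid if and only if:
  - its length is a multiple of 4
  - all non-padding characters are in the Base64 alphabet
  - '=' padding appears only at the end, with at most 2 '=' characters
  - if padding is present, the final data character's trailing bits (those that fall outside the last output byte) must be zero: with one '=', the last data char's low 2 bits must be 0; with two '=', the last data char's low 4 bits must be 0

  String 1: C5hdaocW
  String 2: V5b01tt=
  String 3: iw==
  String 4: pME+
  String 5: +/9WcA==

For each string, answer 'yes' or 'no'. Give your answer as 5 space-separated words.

Answer: yes no yes yes yes

Derivation:
String 1: 'C5hdaocW' → valid
String 2: 'V5b01tt=' → invalid (bad trailing bits)
String 3: 'iw==' → valid
String 4: 'pME+' → valid
String 5: '+/9WcA==' → valid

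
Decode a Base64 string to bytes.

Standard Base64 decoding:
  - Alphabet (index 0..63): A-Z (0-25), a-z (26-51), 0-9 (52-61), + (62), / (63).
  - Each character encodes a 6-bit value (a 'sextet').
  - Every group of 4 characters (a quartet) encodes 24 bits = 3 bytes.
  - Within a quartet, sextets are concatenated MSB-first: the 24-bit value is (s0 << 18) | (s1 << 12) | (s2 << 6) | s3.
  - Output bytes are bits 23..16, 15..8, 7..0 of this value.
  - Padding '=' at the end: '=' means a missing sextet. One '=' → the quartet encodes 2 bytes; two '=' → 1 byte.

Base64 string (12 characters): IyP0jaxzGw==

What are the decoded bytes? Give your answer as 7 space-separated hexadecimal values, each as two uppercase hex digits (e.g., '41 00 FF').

Answer: 23 23 F4 8D AC 73 1B

Derivation:
After char 0 ('I'=8): chars_in_quartet=1 acc=0x8 bytes_emitted=0
After char 1 ('y'=50): chars_in_quartet=2 acc=0x232 bytes_emitted=0
After char 2 ('P'=15): chars_in_quartet=3 acc=0x8C8F bytes_emitted=0
After char 3 ('0'=52): chars_in_quartet=4 acc=0x2323F4 -> emit 23 23 F4, reset; bytes_emitted=3
After char 4 ('j'=35): chars_in_quartet=1 acc=0x23 bytes_emitted=3
After char 5 ('a'=26): chars_in_quartet=2 acc=0x8DA bytes_emitted=3
After char 6 ('x'=49): chars_in_quartet=3 acc=0x236B1 bytes_emitted=3
After char 7 ('z'=51): chars_in_quartet=4 acc=0x8DAC73 -> emit 8D AC 73, reset; bytes_emitted=6
After char 8 ('G'=6): chars_in_quartet=1 acc=0x6 bytes_emitted=6
After char 9 ('w'=48): chars_in_quartet=2 acc=0x1B0 bytes_emitted=6
Padding '==': partial quartet acc=0x1B0 -> emit 1B; bytes_emitted=7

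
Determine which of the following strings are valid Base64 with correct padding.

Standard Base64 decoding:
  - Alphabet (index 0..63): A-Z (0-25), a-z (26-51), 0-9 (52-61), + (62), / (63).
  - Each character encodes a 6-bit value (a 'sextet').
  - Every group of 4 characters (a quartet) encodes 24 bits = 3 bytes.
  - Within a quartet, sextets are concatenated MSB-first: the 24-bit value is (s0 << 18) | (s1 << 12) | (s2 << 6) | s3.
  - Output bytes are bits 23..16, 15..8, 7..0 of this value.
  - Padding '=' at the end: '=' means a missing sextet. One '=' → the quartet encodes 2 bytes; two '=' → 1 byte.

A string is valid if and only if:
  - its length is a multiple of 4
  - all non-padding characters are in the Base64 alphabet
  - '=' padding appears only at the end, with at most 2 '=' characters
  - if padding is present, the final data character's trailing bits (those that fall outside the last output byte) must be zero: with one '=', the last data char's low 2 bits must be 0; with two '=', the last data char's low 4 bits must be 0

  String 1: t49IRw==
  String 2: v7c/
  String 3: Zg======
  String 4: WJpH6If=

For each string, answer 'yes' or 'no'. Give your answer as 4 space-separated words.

Answer: yes yes no no

Derivation:
String 1: 't49IRw==' → valid
String 2: 'v7c/' → valid
String 3: 'Zg======' → invalid (6 pad chars (max 2))
String 4: 'WJpH6If=' → invalid (bad trailing bits)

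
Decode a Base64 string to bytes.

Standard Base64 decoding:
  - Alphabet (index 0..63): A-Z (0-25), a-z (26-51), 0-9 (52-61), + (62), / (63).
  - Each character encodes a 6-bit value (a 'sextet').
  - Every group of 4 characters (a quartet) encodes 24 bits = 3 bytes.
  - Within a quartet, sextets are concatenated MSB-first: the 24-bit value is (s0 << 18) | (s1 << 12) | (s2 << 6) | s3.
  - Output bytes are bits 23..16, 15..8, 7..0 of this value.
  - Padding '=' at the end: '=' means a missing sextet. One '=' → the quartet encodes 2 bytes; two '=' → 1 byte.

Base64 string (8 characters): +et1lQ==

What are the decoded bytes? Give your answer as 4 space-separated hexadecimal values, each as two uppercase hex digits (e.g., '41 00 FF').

Answer: F9 EB 75 95

Derivation:
After char 0 ('+'=62): chars_in_quartet=1 acc=0x3E bytes_emitted=0
After char 1 ('e'=30): chars_in_quartet=2 acc=0xF9E bytes_emitted=0
After char 2 ('t'=45): chars_in_quartet=3 acc=0x3E7AD bytes_emitted=0
After char 3 ('1'=53): chars_in_quartet=4 acc=0xF9EB75 -> emit F9 EB 75, reset; bytes_emitted=3
After char 4 ('l'=37): chars_in_quartet=1 acc=0x25 bytes_emitted=3
After char 5 ('Q'=16): chars_in_quartet=2 acc=0x950 bytes_emitted=3
Padding '==': partial quartet acc=0x950 -> emit 95; bytes_emitted=4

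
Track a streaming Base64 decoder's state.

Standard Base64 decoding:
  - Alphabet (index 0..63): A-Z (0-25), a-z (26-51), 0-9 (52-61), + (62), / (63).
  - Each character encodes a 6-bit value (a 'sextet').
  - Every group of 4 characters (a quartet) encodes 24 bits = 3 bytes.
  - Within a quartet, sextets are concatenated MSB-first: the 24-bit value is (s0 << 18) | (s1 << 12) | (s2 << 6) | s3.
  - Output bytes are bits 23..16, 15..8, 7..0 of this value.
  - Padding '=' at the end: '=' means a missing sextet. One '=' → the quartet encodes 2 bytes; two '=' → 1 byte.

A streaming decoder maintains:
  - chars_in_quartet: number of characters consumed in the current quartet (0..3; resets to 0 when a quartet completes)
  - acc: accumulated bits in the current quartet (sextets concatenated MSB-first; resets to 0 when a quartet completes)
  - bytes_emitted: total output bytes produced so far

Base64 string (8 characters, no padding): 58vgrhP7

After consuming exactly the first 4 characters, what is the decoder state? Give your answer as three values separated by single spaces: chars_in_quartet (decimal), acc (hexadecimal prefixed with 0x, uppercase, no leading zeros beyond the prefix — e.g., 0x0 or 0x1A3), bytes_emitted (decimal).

Answer: 0 0x0 3

Derivation:
After char 0 ('5'=57): chars_in_quartet=1 acc=0x39 bytes_emitted=0
After char 1 ('8'=60): chars_in_quartet=2 acc=0xE7C bytes_emitted=0
After char 2 ('v'=47): chars_in_quartet=3 acc=0x39F2F bytes_emitted=0
After char 3 ('g'=32): chars_in_quartet=4 acc=0xE7CBE0 -> emit E7 CB E0, reset; bytes_emitted=3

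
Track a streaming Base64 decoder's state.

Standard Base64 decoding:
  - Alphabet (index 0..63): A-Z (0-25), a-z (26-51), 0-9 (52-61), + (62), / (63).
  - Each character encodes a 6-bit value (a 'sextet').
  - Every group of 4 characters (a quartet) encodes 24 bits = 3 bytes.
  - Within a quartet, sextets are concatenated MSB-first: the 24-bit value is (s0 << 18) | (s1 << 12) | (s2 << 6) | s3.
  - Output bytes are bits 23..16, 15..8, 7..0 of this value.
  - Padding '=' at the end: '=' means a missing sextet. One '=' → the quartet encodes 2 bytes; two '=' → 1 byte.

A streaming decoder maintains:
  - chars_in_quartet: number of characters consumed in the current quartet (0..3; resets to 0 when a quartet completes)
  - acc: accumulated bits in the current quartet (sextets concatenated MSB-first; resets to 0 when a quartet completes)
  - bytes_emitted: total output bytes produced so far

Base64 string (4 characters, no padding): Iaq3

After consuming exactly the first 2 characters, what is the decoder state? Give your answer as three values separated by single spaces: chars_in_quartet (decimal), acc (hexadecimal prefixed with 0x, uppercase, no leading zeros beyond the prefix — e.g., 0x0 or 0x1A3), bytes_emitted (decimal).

After char 0 ('I'=8): chars_in_quartet=1 acc=0x8 bytes_emitted=0
After char 1 ('a'=26): chars_in_quartet=2 acc=0x21A bytes_emitted=0

Answer: 2 0x21A 0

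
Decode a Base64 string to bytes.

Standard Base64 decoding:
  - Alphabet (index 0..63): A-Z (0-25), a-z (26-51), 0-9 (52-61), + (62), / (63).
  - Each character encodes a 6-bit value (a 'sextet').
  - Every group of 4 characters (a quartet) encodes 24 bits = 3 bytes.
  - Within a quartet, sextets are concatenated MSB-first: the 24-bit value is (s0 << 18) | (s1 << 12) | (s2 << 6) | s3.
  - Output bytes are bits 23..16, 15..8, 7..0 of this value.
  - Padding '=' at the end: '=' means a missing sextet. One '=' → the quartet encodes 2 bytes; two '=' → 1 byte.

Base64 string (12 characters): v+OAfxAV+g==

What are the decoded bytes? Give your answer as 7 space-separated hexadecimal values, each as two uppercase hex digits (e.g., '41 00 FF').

After char 0 ('v'=47): chars_in_quartet=1 acc=0x2F bytes_emitted=0
After char 1 ('+'=62): chars_in_quartet=2 acc=0xBFE bytes_emitted=0
After char 2 ('O'=14): chars_in_quartet=3 acc=0x2FF8E bytes_emitted=0
After char 3 ('A'=0): chars_in_quartet=4 acc=0xBFE380 -> emit BF E3 80, reset; bytes_emitted=3
After char 4 ('f'=31): chars_in_quartet=1 acc=0x1F bytes_emitted=3
After char 5 ('x'=49): chars_in_quartet=2 acc=0x7F1 bytes_emitted=3
After char 6 ('A'=0): chars_in_quartet=3 acc=0x1FC40 bytes_emitted=3
After char 7 ('V'=21): chars_in_quartet=4 acc=0x7F1015 -> emit 7F 10 15, reset; bytes_emitted=6
After char 8 ('+'=62): chars_in_quartet=1 acc=0x3E bytes_emitted=6
After char 9 ('g'=32): chars_in_quartet=2 acc=0xFA0 bytes_emitted=6
Padding '==': partial quartet acc=0xFA0 -> emit FA; bytes_emitted=7

Answer: BF E3 80 7F 10 15 FA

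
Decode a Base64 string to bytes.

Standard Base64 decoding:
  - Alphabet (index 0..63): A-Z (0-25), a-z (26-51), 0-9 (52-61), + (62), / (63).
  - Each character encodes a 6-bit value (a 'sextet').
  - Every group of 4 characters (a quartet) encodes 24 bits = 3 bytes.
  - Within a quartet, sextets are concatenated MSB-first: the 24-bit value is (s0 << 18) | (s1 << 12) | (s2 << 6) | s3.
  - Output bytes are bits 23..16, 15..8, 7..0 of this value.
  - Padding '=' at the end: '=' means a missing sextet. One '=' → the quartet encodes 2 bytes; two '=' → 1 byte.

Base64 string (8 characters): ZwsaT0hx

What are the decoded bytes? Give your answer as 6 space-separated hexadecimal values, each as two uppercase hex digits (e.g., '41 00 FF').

After char 0 ('Z'=25): chars_in_quartet=1 acc=0x19 bytes_emitted=0
After char 1 ('w'=48): chars_in_quartet=2 acc=0x670 bytes_emitted=0
After char 2 ('s'=44): chars_in_quartet=3 acc=0x19C2C bytes_emitted=0
After char 3 ('a'=26): chars_in_quartet=4 acc=0x670B1A -> emit 67 0B 1A, reset; bytes_emitted=3
After char 4 ('T'=19): chars_in_quartet=1 acc=0x13 bytes_emitted=3
After char 5 ('0'=52): chars_in_quartet=2 acc=0x4F4 bytes_emitted=3
After char 6 ('h'=33): chars_in_quartet=3 acc=0x13D21 bytes_emitted=3
After char 7 ('x'=49): chars_in_quartet=4 acc=0x4F4871 -> emit 4F 48 71, reset; bytes_emitted=6

Answer: 67 0B 1A 4F 48 71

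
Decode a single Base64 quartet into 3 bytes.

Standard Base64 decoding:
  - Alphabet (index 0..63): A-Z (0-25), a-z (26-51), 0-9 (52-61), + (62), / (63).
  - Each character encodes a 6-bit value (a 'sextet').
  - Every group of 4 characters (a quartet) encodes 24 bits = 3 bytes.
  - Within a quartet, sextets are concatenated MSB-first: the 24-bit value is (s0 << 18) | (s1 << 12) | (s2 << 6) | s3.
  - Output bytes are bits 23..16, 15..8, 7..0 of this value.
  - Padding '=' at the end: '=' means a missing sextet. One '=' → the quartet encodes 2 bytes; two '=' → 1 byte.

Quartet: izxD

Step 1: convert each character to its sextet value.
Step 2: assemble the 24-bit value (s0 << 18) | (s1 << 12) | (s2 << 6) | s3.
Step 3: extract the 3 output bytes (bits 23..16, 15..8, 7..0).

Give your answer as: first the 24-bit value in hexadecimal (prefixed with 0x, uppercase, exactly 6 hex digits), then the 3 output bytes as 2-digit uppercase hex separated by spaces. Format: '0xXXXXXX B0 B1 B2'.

Sextets: i=34, z=51, x=49, D=3
24-bit: (34<<18) | (51<<12) | (49<<6) | 3
      = 0x880000 | 0x033000 | 0x000C40 | 0x000003
      = 0x8B3C43
Bytes: (v>>16)&0xFF=8B, (v>>8)&0xFF=3C, v&0xFF=43

Answer: 0x8B3C43 8B 3C 43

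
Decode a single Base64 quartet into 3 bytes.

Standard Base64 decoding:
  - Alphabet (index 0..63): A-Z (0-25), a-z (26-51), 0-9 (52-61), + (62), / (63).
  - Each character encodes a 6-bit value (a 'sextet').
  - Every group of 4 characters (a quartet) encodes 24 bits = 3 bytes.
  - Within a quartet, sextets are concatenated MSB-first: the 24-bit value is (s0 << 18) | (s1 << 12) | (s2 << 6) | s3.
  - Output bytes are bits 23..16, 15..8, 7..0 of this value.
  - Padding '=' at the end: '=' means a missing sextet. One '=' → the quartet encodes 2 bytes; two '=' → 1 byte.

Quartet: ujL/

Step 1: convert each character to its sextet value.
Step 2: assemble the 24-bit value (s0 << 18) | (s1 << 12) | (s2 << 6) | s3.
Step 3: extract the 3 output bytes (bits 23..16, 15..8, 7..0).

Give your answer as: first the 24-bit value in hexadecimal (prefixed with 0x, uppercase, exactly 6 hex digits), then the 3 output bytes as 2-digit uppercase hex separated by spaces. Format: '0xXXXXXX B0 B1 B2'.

Answer: 0xBA32FF BA 32 FF

Derivation:
Sextets: u=46, j=35, L=11, /=63
24-bit: (46<<18) | (35<<12) | (11<<6) | 63
      = 0xB80000 | 0x023000 | 0x0002C0 | 0x00003F
      = 0xBA32FF
Bytes: (v>>16)&0xFF=BA, (v>>8)&0xFF=32, v&0xFF=FF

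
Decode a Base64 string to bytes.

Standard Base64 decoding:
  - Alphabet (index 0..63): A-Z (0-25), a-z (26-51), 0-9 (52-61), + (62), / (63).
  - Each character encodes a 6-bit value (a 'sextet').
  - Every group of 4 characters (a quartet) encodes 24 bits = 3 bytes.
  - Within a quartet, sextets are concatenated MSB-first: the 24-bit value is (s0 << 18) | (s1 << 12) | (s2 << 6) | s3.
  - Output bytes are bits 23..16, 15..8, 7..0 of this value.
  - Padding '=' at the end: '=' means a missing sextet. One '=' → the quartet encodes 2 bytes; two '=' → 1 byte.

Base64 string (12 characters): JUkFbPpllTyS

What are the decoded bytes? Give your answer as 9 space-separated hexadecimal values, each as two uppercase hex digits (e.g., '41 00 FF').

Answer: 25 49 05 6C FA 65 95 3C 92

Derivation:
After char 0 ('J'=9): chars_in_quartet=1 acc=0x9 bytes_emitted=0
After char 1 ('U'=20): chars_in_quartet=2 acc=0x254 bytes_emitted=0
After char 2 ('k'=36): chars_in_quartet=3 acc=0x9524 bytes_emitted=0
After char 3 ('F'=5): chars_in_quartet=4 acc=0x254905 -> emit 25 49 05, reset; bytes_emitted=3
After char 4 ('b'=27): chars_in_quartet=1 acc=0x1B bytes_emitted=3
After char 5 ('P'=15): chars_in_quartet=2 acc=0x6CF bytes_emitted=3
After char 6 ('p'=41): chars_in_quartet=3 acc=0x1B3E9 bytes_emitted=3
After char 7 ('l'=37): chars_in_quartet=4 acc=0x6CFA65 -> emit 6C FA 65, reset; bytes_emitted=6
After char 8 ('l'=37): chars_in_quartet=1 acc=0x25 bytes_emitted=6
After char 9 ('T'=19): chars_in_quartet=2 acc=0x953 bytes_emitted=6
After char 10 ('y'=50): chars_in_quartet=3 acc=0x254F2 bytes_emitted=6
After char 11 ('S'=18): chars_in_quartet=4 acc=0x953C92 -> emit 95 3C 92, reset; bytes_emitted=9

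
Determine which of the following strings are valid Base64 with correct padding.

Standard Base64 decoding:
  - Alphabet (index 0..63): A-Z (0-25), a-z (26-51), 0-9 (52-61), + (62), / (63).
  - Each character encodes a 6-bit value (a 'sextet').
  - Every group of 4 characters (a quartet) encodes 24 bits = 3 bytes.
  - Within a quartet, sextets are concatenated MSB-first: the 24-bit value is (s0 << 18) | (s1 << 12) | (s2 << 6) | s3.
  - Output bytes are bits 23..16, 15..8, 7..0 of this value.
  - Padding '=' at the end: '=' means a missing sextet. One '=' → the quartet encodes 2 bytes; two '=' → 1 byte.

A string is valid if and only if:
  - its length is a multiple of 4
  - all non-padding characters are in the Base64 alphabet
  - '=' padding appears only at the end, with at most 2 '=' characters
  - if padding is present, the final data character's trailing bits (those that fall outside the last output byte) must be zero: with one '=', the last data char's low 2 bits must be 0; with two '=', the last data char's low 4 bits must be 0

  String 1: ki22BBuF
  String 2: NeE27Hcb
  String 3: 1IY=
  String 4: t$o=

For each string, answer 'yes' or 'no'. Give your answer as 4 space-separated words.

Answer: yes yes yes no

Derivation:
String 1: 'ki22BBuF' → valid
String 2: 'NeE27Hcb' → valid
String 3: '1IY=' → valid
String 4: 't$o=' → invalid (bad char(s): ['$'])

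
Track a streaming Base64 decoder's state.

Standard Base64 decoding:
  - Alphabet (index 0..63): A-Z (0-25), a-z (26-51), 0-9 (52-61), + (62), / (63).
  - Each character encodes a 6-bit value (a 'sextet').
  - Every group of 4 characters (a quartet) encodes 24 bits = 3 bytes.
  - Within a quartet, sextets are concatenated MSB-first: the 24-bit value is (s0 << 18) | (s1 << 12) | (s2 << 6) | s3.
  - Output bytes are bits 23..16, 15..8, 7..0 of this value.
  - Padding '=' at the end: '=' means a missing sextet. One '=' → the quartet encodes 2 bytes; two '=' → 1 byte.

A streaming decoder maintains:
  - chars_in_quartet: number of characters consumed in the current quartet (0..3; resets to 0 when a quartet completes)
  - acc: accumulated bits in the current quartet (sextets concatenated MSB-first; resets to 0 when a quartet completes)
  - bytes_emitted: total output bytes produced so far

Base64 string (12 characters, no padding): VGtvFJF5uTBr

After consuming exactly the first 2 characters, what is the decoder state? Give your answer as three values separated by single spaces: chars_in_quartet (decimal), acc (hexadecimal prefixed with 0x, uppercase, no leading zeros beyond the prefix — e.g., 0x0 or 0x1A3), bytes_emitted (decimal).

After char 0 ('V'=21): chars_in_quartet=1 acc=0x15 bytes_emitted=0
After char 1 ('G'=6): chars_in_quartet=2 acc=0x546 bytes_emitted=0

Answer: 2 0x546 0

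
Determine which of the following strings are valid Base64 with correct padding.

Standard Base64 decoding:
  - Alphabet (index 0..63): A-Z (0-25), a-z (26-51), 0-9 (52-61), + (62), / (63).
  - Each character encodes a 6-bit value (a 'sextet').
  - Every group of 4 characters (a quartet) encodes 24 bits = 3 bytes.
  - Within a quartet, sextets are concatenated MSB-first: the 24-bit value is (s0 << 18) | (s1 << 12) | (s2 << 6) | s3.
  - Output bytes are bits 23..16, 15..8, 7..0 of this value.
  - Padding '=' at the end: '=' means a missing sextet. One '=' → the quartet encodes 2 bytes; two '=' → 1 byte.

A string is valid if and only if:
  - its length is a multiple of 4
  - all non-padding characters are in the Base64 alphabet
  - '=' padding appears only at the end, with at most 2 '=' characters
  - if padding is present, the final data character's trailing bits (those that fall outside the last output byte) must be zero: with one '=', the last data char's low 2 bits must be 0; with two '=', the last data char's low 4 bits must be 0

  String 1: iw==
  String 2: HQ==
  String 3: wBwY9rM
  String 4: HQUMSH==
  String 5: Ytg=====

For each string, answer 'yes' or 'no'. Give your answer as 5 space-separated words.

String 1: 'iw==' → valid
String 2: 'HQ==' → valid
String 3: 'wBwY9rM' → invalid (len=7 not mult of 4)
String 4: 'HQUMSH==' → invalid (bad trailing bits)
String 5: 'Ytg=====' → invalid (5 pad chars (max 2))

Answer: yes yes no no no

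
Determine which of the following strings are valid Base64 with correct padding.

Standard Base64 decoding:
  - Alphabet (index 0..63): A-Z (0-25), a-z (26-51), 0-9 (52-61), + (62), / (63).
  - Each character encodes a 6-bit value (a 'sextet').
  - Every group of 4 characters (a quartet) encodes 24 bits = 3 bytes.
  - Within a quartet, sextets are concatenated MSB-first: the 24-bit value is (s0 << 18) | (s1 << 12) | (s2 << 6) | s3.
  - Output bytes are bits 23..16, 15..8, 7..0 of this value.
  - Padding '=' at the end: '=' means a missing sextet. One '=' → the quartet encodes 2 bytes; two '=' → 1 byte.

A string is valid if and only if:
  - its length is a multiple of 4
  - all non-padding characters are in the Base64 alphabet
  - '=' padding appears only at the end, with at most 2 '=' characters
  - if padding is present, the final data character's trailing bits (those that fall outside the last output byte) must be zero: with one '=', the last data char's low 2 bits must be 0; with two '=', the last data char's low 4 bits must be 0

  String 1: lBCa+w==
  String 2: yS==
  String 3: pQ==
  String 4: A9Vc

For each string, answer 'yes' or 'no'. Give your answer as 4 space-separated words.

String 1: 'lBCa+w==' → valid
String 2: 'yS==' → invalid (bad trailing bits)
String 3: 'pQ==' → valid
String 4: 'A9Vc' → valid

Answer: yes no yes yes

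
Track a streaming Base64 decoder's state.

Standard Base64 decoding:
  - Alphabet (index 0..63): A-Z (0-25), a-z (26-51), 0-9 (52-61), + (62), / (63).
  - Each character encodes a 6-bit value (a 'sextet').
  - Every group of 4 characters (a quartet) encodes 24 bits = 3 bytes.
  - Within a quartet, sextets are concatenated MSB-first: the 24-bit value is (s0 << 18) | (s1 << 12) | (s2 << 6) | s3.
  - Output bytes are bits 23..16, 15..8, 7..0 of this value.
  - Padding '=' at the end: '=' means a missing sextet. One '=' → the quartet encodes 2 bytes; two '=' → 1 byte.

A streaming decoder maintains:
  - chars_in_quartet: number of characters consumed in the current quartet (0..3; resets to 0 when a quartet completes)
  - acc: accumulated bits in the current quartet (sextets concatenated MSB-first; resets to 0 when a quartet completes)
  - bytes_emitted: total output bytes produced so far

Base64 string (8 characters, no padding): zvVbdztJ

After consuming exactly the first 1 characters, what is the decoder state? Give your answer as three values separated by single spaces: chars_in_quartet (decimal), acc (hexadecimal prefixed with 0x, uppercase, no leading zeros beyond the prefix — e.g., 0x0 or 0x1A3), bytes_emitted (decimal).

Answer: 1 0x33 0

Derivation:
After char 0 ('z'=51): chars_in_quartet=1 acc=0x33 bytes_emitted=0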